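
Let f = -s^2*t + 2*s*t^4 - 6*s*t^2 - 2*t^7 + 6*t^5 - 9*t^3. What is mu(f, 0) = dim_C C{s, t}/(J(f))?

The Hessian of f at 0 is [[0, 0], [0, 0]] with rank 0, so corank 2. A Groebner basis of the Jacobian ideal J(f) in C{s,t} is {s^2/6 + s*t^3 + 4*s*t + 21*t^2/2, -s*t + t^4 - 3*t^2, s^3 - 27*s*t^2 - 54*t^3, s^2*t + 6*s*t^2 + 9*t^3}; counting standard monomials gives mu = 8. Corank 2; j^3 = -t*(s + 3*t)^2 has shape L^2 M (L != M), so D-series; mu = 8 gives D_8.

8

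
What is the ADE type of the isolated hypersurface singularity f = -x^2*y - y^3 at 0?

D_{4}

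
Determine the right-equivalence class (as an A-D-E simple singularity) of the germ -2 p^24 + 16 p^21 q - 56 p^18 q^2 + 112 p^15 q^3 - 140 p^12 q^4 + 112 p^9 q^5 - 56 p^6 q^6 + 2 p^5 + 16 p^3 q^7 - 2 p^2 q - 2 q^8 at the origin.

D_{9}

The Hessian of f at 0 has rank 0. Corank 2; j^3 = -2*p^2*q has shape L^2 M (L != M), so D-series; mu = 9 gives D_9.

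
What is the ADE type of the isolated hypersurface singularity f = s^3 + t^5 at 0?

E8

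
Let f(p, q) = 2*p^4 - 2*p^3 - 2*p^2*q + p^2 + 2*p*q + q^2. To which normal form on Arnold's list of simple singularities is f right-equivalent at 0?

A_{3}

The Hessian of f at 0 is [[2, 2], [2, 2]] with rank 1, so corank 1. A Groebner basis of the Jacobian ideal J(f) in C{p,q} is {p^2 - p - q, p*q + p + q, -p + q^2 - q}; counting standard monomials gives mu = 3. Corank 1: A-series; mu = 3 gives A_3.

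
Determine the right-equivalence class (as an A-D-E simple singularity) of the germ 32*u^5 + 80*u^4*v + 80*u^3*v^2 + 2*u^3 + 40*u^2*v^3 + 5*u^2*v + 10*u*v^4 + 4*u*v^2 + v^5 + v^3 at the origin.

The Hessian of f at 0 is [[0, 0], [0, 0]] with rank 0, so corank 2. A Groebner basis of the Jacobian ideal J(f) in C{u,v} is {u*v/10 + v^4 + v^2/10, u*v^2 + v^3, u^2 + 3*u*v/2 + v^2/2}; counting standard monomials gives mu = 6. Corank 2; j^3 = (u + v)^2*(2*u + v) has shape L^2 M (L != M), so D-series; mu = 6 gives D_6.

D6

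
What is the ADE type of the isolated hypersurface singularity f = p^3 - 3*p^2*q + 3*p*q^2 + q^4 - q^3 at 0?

The Hessian of f at 0 is [[0, 0], [0, 0]] with rank 0, so corank 2. A Groebner basis of the Jacobian ideal J(f) in C{p,q} is {q^3, p^2 - 2*p*q + q^2}; counting standard monomials gives mu = 6. Corank 2; j^3 = (p - q)^3 is a perfect cube, so E-series; the 4-jet and mu = 6 give E_6.

E6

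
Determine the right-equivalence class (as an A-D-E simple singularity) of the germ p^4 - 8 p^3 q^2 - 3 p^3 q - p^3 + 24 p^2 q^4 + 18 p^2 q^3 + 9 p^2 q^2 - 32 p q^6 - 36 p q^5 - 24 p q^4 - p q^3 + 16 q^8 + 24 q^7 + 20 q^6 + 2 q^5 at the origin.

E_7

The Hessian of f at 0 is [[0, 0], [0, 0]] with rank 0, so corank 2. A Groebner basis of the Jacobian ideal J(f) in C{p,q} is {-p^2 + q^4 - q^3/3, p^3, p^2*q + p^2/3 + q^3/9, -4*p^2/3 + p*q^2 - 4*q^3/9}; counting standard monomials gives mu = 7. Corank 2; j^3 = -p^3 is a perfect cube, so E-series; the 4-jet and mu = 7 give E_7.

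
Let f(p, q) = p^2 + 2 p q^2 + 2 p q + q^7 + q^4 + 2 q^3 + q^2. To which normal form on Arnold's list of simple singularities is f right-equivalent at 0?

A_{6}

The Hessian of f at 0 has rank 1. Corank 1: A-series; mu = 6 gives A_6.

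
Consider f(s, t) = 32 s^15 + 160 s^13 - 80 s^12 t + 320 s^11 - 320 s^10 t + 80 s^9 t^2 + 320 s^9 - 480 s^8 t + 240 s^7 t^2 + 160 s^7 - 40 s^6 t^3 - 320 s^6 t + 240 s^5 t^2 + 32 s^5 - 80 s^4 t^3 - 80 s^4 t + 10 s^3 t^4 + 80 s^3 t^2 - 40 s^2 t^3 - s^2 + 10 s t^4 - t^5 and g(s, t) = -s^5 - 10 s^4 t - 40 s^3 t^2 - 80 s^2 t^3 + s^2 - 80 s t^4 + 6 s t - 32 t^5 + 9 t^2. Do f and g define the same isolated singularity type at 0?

Yes.

The Hessian of f at 0 is [[-2, 0], [0, 0]] with rank 1, so corank 1. A Groebner basis of the Jacobian ideal J(f) in C{s,t} is {t^4, s}; counting standard monomials gives mu = 4. Corank 1: A-series; mu = 4 gives A_4. The Hessian of g at 0 is [[2, 6], [6, 18]] with rank 1, so corank 1. A Groebner basis of the Jacobian ideal J(g) in C{s,t} is {t^4, s + 3*t}; counting standard monomials gives mu = 4. Corank 1: A-series; mu = 4 gives A_4. Both have type A_4, hence right-equivalent.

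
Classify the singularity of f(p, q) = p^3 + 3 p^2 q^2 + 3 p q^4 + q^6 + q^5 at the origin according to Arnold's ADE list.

The Hessian of f at 0 has rank 0. Corank 2; j^3 = p^3 is a perfect cube, so E-series; the 5-jet and mu = 8 give E_8.

E_{8}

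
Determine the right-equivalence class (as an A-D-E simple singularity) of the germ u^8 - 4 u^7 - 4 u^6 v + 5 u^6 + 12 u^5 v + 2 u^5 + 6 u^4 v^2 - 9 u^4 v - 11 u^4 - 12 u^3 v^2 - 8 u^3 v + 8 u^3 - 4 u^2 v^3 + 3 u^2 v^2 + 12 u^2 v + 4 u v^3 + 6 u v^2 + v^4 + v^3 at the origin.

The Hessian of f at 0 has rank 0. Corank 2; j^3 = (2*u + v)^3 is a perfect cube, so E-series; the 4-jet and mu = 6 give E_6.

E6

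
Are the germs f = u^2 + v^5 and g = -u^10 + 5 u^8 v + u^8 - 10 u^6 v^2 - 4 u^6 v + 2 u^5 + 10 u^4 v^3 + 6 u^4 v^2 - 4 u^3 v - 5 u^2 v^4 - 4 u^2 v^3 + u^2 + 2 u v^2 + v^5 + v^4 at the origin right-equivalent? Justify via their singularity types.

Yes.

The Hessian of f at 0 has rank 1. Corank 1: A-series; mu = 4 gives A_4. The Hessian of g at 0 has rank 1. Corank 1: A-series; mu = 4 gives A_4. Both have type A_4, hence right-equivalent.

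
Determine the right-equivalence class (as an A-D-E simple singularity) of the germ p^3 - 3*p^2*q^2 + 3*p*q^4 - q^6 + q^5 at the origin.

E8

The Hessian of f at 0 is [[0, 0], [0, 0]] with rank 0, so corank 2. A Groebner basis of the Jacobian ideal J(f) in C{p,q} is {q^4, p^3, -p^2/2 + p*q^2}; counting standard monomials gives mu = 8. Corank 2; j^3 = p^3 is a perfect cube, so E-series; the 5-jet and mu = 8 give E_8.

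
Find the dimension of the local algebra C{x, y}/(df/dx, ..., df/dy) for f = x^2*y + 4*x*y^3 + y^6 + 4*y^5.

The Hessian of f at 0 has rank 0. Corank 2; j^3 = x^2*y has shape L^2 M (L != M), so D-series; mu = 7 gives D_7.

7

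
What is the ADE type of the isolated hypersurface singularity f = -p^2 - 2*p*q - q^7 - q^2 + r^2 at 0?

The Hessian of f at 0 has rank 2. Corank 1: A-series; mu = 6 gives A_6.

A6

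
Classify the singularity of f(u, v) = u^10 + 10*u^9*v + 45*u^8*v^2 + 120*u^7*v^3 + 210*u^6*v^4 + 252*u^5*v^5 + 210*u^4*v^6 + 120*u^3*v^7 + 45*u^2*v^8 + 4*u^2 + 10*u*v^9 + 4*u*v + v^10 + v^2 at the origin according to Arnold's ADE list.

A_{9}

The Hessian of f at 0 has rank 1. Corank 1: A-series; mu = 9 gives A_9.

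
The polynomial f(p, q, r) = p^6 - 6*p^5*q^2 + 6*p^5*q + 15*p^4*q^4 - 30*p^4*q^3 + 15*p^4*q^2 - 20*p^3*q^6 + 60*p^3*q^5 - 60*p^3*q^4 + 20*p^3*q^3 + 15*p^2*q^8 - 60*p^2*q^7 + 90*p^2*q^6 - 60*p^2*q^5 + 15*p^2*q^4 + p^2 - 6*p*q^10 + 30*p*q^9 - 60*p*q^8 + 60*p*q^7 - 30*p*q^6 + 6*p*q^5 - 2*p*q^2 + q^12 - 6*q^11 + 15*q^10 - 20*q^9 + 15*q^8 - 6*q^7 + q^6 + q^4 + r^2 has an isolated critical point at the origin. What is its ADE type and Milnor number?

The Hessian of f at 0 is [[2, 0, 0], [0, 0, 0], [0, 0, 2]] with rank 2, so corank 1. A Groebner basis of the Jacobian ideal J(f) in C{p,q,r} is {p^3, p^2*q, -p + q^2, r}; counting standard monomials gives mu = 5. Corank 1: A-series; mu = 5 gives A_5.

Type A5, Milnor number mu = 5.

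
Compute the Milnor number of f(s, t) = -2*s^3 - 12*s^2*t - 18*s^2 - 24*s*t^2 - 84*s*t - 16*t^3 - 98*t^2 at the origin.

2

The Hessian of f at 0 has rank 1. Corank 1: A-series; mu = 2 gives A_2.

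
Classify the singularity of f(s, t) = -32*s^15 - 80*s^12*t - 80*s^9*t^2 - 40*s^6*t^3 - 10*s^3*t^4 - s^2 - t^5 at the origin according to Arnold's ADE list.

A4

The Hessian of f at 0 is [[-2, 0], [0, 0]] with rank 1, so corank 1. A Groebner basis of the Jacobian ideal J(f) in C{s,t} is {t^4, s}; counting standard monomials gives mu = 4. Corank 1: A-series; mu = 4 gives A_4.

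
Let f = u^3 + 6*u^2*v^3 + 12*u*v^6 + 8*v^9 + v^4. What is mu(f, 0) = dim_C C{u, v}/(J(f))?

6

The Hessian of f at 0 has rank 0. Corank 2; j^3 = u^3 is a perfect cube, so E-series; the 4-jet and mu = 6 give E_6.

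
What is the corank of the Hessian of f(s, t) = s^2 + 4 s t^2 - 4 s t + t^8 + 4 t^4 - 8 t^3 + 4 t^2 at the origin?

1

Hessian at 0 has rank 1.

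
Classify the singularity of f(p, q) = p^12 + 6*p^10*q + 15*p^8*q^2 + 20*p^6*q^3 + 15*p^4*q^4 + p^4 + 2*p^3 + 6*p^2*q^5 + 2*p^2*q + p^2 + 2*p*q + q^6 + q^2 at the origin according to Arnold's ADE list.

The Hessian of f at 0 has rank 1. Corank 1: A-series; mu = 5 gives A_5.

A_{5}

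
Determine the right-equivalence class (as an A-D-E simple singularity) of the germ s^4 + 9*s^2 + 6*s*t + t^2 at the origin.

The Hessian of f at 0 has rank 1. Corank 1: A-series; mu = 3 gives A_3.

A_{3}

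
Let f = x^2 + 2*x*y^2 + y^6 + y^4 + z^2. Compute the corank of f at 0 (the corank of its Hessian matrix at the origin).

1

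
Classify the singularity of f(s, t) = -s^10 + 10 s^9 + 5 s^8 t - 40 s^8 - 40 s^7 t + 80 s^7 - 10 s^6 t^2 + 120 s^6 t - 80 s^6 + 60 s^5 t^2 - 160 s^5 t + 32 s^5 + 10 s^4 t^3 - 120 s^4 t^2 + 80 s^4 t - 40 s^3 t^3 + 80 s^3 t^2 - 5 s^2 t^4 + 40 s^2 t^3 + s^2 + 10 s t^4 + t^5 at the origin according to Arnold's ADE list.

A_{4}

The Hessian of f at 0 has rank 1. Corank 1: A-series; mu = 4 gives A_4.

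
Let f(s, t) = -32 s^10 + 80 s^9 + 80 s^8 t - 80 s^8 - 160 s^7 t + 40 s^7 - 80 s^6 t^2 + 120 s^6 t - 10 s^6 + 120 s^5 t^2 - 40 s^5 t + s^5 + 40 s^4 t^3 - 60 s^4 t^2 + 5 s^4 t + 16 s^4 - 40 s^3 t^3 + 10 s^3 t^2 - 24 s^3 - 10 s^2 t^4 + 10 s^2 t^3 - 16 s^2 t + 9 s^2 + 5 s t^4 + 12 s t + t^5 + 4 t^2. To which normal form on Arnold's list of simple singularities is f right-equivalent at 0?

A_4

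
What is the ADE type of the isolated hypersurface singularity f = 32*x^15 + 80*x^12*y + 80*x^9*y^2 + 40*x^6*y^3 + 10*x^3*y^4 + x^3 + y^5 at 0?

The Hessian of f at 0 is [[0, 0], [0, 0]] with rank 0, so corank 2. A Groebner basis of the Jacobian ideal J(f) in C{x,y} is {y^4, x^2}; counting standard monomials gives mu = 8. Corank 2; j^3 = x^3 is a perfect cube, so E-series; the 5-jet and mu = 8 give E_8.

E_{8}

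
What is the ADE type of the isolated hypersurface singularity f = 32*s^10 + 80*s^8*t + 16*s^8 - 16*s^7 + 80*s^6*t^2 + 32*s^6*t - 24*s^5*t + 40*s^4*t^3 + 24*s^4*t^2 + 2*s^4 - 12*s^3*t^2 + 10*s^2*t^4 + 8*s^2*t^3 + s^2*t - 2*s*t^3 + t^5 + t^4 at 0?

D5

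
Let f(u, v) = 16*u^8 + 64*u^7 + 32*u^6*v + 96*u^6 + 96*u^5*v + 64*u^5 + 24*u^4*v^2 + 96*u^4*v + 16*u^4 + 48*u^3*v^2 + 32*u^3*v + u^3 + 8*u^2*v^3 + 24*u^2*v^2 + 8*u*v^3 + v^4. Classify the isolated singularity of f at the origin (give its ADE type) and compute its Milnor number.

Type E_6, Milnor number mu = 6.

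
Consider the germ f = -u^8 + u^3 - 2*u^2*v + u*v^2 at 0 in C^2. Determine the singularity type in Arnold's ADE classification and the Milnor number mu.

Type D_{9}, Milnor number mu = 9.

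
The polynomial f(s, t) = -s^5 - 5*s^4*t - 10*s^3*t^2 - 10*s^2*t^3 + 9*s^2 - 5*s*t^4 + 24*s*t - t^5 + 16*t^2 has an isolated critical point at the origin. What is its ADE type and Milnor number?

The Hessian of f at 0 is [[18, 24], [24, 32]] with rank 1, so corank 1. A Groebner basis of the Jacobian ideal J(f) in C{s,t} is {t^4, s + 4*t/3}; counting standard monomials gives mu = 4. Corank 1: A-series; mu = 4 gives A_4.

Type A_4, Milnor number mu = 4.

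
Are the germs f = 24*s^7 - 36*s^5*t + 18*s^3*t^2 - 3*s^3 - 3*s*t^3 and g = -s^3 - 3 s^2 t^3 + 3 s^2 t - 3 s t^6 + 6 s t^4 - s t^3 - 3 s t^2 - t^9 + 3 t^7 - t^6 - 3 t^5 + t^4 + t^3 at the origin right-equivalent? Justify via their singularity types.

Yes.

The Hessian of f at 0 has rank 0. Corank 2; j^3 = -3*s^3 is a perfect cube, so E-series; the 4-jet and mu = 7 give E_7. The Hessian of g at 0 has rank 0. Corank 2; j^3 = -(s - t)^3 is a perfect cube, so E-series; the 4-jet and mu = 7 give E_7. Both have type E_7, hence right-equivalent.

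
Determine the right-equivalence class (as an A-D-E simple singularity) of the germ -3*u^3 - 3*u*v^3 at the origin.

The Hessian of f at 0 is [[0, 0], [0, 0]] with rank 0, so corank 2. A Groebner basis of the Jacobian ideal J(f) in C{u,v} is {u^3, u*v^2, 3*u^2 + v^3}; counting standard monomials gives mu = 7. Corank 2; j^3 = -3*u^3 is a perfect cube, so E-series; the 4-jet and mu = 7 give E_7.

E_7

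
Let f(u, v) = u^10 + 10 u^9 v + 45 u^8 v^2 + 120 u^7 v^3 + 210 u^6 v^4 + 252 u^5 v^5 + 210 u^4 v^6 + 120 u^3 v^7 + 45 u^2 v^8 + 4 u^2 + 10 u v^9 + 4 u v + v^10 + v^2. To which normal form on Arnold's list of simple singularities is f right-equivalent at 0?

A_{9}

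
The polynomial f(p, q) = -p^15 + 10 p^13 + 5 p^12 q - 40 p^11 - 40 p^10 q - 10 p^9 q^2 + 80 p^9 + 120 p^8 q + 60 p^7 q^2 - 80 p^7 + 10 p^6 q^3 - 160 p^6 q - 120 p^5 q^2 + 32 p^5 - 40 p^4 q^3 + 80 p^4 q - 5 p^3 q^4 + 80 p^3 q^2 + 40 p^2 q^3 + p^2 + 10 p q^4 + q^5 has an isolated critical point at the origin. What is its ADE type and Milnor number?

The Hessian of f at 0 is [[2, 0], [0, 0]] with rank 1, so corank 1. A Groebner basis of the Jacobian ideal J(f) in C{p,q} is {q^4, p}; counting standard monomials gives mu = 4. Corank 1: A-series; mu = 4 gives A_4.

Type A4, Milnor number mu = 4.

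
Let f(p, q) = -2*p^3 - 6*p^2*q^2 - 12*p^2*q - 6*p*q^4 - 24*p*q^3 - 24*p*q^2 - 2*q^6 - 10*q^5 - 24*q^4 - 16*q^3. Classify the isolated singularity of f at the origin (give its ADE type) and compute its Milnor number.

The Hessian of f at 0 has rank 0. Corank 2; j^3 = -2*(p + 2*q)^3 is a perfect cube, so E-series; the 5-jet and mu = 8 give E_8.

Type E_{8}, Milnor number mu = 8.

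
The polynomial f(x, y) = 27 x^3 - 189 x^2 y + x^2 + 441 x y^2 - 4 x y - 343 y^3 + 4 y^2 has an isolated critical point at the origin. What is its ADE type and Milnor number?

The Hessian of f at 0 is [[2, -4], [-4, 8]] with rank 1, so corank 1. A Groebner basis of the Jacobian ideal J(f) in C{x,y} is {y^2, x - 2*y}; counting standard monomials gives mu = 2. Corank 1: A-series; mu = 2 gives A_2.

Type A2, Milnor number mu = 2.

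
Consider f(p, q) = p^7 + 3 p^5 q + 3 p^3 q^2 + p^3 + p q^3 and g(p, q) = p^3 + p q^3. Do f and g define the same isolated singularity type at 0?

Yes.

The Hessian of f at 0 has rank 0. Corank 2; j^3 = p^3 is a perfect cube, so E-series; the 4-jet and mu = 7 give E_7. The Hessian of g at 0 has rank 0. Corank 2; j^3 = p^3 is a perfect cube, so E-series; the 4-jet and mu = 7 give E_7. Both have type E_7, hence right-equivalent.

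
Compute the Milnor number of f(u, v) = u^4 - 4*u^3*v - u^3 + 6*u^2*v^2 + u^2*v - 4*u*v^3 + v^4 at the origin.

The Hessian of f at 0 has rank 0. Corank 2; j^3 = -u^2*(u - v) has shape L^2 M (L != M), so D-series; mu = 5 gives D_5.

5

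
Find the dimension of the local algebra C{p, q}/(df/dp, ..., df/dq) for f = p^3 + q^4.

6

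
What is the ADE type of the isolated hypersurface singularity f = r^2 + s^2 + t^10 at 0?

A_9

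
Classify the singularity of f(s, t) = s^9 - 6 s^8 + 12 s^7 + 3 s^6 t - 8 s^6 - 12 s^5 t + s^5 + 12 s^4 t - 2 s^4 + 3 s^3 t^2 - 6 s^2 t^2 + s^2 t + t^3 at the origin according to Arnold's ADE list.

D_{4}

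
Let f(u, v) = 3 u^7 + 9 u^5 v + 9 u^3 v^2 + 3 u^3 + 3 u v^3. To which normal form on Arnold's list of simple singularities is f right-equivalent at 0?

E7

The Hessian of f at 0 is [[0, 0], [0, 0]] with rank 0, so corank 2. A Groebner basis of the Jacobian ideal J(f) in C{u,v} is {u^3, u*v^2, 3*u^2 + v^3}; counting standard monomials gives mu = 7. Corank 2; j^3 = 3*u^3 is a perfect cube, so E-series; the 4-jet and mu = 7 give E_7.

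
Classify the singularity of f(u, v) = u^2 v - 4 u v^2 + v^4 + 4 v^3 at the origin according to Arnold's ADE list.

D5

The Hessian of f at 0 has rank 0. Corank 2; j^3 = v*(u - 2*v)^2 has shape L^2 M (L != M), so D-series; mu = 5 gives D_5.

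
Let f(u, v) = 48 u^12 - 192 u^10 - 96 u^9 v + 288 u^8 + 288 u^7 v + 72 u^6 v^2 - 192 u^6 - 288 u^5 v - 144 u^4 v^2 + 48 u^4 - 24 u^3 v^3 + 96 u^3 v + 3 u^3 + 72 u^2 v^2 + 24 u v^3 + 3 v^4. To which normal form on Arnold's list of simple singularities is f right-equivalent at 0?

The Hessian of f at 0 is [[0, 0], [0, 0]] with rank 0, so corank 2. A Groebner basis of the Jacobian ideal J(f) in C{u,v} is {v^4, u*v^2 + v^3/6, u^2}; counting standard monomials gives mu = 6. Corank 2; j^3 = 3*u^3 is a perfect cube, so E-series; the 4-jet and mu = 6 give E_6.

E_6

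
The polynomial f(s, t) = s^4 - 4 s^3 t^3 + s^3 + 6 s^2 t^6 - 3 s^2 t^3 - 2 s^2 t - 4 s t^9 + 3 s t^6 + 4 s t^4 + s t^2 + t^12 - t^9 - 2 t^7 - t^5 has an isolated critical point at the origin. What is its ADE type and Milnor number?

The Hessian of f at 0 has rank 0. Corank 2; j^3 = s*(s - t)^2 has shape L^2 M (L != M), so D-series; mu = 5 gives D_5.

Type D5, Milnor number mu = 5.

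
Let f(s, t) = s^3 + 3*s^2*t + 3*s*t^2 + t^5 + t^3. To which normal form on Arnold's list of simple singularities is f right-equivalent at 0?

The Hessian of f at 0 is [[0, 0], [0, 0]] with rank 0, so corank 2. A Groebner basis of the Jacobian ideal J(f) in C{s,t} is {t^4, s^2 + 2*s*t + t^2}; counting standard monomials gives mu = 8. Corank 2; j^3 = (s + t)^3 is a perfect cube, so E-series; the 5-jet and mu = 8 give E_8.

E_{8}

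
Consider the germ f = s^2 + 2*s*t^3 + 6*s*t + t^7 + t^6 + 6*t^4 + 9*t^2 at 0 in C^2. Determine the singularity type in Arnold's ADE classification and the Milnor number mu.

Type A_{6}, Milnor number mu = 6.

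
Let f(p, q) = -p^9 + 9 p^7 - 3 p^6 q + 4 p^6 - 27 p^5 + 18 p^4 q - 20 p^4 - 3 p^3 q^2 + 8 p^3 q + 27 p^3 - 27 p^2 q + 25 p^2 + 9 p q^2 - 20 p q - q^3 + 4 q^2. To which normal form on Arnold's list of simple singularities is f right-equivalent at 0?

A_2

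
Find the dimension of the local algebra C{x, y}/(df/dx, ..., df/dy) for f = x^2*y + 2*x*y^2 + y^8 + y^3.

9

The Hessian of f at 0 is [[0, 0], [0, 0]] with rank 0, so corank 2. A Groebner basis of the Jacobian ideal J(f) in C{x,y} is {x^2/8 + y^7 - y^2/8, x^3 + y^3, x*y + y^2}; counting standard monomials gives mu = 9. Corank 2; j^3 = y*(x + y)^2 has shape L^2 M (L != M), so D-series; mu = 9 gives D_9.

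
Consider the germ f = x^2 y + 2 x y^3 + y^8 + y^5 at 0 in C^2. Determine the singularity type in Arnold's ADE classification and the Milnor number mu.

Type D9, Milnor number mu = 9.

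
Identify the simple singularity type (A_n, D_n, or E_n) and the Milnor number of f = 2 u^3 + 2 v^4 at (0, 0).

The Hessian of f at 0 has rank 0. Corank 2; j^3 = 2*u^3 is a perfect cube, so E-series; the 4-jet and mu = 6 give E_6.

Type E_6, Milnor number mu = 6.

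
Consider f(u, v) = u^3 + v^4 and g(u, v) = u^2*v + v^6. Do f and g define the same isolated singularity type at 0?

The Hessian of f at 0 is [[0, 0], [0, 0]] with rank 0, so corank 2. A Groebner basis of the Jacobian ideal J(f) in C{u,v} is {v^3, u^2}; counting standard monomials gives mu = 6. Corank 2; j^3 = u^3 is a perfect cube, so E-series; the 4-jet and mu = 6 give E_6. The Hessian of g at 0 is [[0, 0], [0, 0]] with rank 0, so corank 2. A Groebner basis of the Jacobian ideal J(g) in C{u,v} is {u^2/6 + v^5, u^3, u*v}; counting standard monomials gives mu = 7. Corank 2; j^3 = u^2*v has shape L^2 M (L != M), so D-series; mu = 7 gives D_7. f is E_6 but g is D_7, hence not right-equivalent.

No.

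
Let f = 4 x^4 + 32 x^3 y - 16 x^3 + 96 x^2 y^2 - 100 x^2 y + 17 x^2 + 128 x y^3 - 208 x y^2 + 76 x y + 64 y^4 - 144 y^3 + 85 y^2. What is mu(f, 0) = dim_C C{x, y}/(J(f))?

1

The Hessian of f at 0 has rank 2. Corank 0: nondegenerate Morse point, so A_1.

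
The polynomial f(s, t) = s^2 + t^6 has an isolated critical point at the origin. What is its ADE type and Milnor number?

Type A_{5}, Milnor number mu = 5.

The Hessian of f at 0 has rank 1. Corank 1: A-series; mu = 5 gives A_5.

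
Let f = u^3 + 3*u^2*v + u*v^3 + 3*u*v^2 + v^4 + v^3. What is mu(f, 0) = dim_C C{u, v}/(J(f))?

7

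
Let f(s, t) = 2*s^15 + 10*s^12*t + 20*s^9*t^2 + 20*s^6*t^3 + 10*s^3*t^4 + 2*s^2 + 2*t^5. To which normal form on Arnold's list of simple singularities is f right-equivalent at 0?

A4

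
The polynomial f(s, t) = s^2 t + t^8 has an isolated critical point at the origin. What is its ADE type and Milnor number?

Type D_9, Milnor number mu = 9.

The Hessian of f at 0 has rank 0. Corank 2; j^3 = s^2*t has shape L^2 M (L != M), so D-series; mu = 9 gives D_9.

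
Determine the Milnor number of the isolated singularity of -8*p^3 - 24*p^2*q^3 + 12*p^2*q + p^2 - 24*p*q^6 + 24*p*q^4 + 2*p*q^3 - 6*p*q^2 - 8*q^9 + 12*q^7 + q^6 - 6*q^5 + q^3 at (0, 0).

2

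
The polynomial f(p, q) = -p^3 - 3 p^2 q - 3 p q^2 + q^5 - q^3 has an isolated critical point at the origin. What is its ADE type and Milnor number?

The Hessian of f at 0 is [[0, 0], [0, 0]] with rank 0, so corank 2. A Groebner basis of the Jacobian ideal J(f) in C{p,q} is {q^4, p^2 + 2*p*q + q^2}; counting standard monomials gives mu = 8. Corank 2; j^3 = -(p + q)^3 is a perfect cube, so E-series; the 5-jet and mu = 8 give E_8.

Type E8, Milnor number mu = 8.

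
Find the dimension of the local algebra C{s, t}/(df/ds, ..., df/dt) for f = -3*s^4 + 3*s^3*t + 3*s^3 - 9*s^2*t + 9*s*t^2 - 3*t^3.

7

The Hessian of f at 0 has rank 0. Corank 2; j^3 = 3*(s - t)^3 is a perfect cube, so E-series; the 4-jet and mu = 7 give E_7.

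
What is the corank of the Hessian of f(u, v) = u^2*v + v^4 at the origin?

2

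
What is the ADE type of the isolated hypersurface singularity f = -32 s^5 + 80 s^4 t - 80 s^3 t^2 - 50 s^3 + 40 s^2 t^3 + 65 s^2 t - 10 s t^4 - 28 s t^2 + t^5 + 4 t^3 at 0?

D_{6}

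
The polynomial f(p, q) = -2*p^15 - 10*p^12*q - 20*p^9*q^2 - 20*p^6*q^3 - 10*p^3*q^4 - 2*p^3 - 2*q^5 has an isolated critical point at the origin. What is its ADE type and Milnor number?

Type E_{8}, Milnor number mu = 8.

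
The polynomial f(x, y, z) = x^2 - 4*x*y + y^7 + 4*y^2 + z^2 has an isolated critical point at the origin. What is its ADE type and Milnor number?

The Hessian of f at 0 has rank 2. Corank 1: A-series; mu = 6 gives A_6.

Type A_6, Milnor number mu = 6.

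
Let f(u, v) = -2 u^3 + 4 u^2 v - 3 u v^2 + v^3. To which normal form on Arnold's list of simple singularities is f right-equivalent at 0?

The Hessian of f at 0 has rank 0. Corank 2; j^3 = -(u - v)*(2*u^2 - 2*u*v + v^2) splits into three distinct lines over C (the quadratic factor has nonzero discriminant), so D_4.

D_4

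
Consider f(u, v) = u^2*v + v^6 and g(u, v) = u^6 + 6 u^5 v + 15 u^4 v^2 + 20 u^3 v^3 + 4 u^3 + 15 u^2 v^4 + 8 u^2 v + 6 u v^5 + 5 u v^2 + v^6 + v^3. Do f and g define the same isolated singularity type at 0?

Yes.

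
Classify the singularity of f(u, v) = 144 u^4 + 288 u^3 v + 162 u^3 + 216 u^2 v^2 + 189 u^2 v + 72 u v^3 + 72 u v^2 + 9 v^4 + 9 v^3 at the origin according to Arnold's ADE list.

D_{5}

The Hessian of f at 0 has rank 0. Corank 2; j^3 = 9*(2*u + v)*(3*u + v)^2 has shape L^2 M (L != M), so D-series; mu = 5 gives D_5.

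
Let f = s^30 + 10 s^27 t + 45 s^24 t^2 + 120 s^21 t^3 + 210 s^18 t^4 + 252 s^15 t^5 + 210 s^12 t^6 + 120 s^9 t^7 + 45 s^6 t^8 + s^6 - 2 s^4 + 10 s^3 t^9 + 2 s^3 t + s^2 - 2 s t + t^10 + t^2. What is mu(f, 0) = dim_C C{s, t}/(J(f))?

9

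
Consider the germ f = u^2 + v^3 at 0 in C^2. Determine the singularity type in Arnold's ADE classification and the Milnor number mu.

Type A_2, Milnor number mu = 2.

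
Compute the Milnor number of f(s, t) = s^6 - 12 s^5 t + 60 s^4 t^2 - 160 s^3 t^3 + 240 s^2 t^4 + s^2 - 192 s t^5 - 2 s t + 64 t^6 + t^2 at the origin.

5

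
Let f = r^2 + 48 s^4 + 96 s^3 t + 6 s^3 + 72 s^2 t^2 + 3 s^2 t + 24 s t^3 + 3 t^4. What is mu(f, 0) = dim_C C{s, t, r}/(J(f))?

The Hessian of f at 0 has rank 1. Corank 2; j^3 = 3*s^2*(2*s + t) has shape L^2 M (L != M), so D-series; mu = 5 gives D_5.

5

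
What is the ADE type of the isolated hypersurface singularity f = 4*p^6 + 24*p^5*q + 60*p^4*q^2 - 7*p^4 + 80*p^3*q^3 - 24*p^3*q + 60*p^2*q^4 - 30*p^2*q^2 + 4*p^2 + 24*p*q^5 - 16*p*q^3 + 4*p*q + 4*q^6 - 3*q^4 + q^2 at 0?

The Hessian of f at 0 is [[8, 4], [4, 2]] with rank 1, so corank 1. A Groebner basis of the Jacobian ideal J(f) in C{p,q} is {q^3, p + q/2}; counting standard monomials gives mu = 3. Corank 1: A-series; mu = 3 gives A_3.

A_{3}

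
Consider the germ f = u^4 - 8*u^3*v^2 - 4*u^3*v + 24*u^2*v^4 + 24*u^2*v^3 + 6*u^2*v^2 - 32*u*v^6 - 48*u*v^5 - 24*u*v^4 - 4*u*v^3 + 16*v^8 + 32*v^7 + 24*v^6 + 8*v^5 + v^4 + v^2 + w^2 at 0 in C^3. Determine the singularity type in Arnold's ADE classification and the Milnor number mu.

Type A_3, Milnor number mu = 3.

The Hessian of f at 0 is [[0, 0, 0], [0, 2, 0], [0, 0, 2]] with rank 2, so corank 1. A Groebner basis of the Jacobian ideal J(f) in C{u,v,w} is {u^3, v, w}; counting standard monomials gives mu = 3. Corank 1: A-series; mu = 3 gives A_3.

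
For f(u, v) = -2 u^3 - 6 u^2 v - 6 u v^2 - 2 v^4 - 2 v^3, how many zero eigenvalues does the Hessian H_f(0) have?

The Hessian at 0 is [[0, 0], [0, 0]] of rank 0; hence corank 2.

2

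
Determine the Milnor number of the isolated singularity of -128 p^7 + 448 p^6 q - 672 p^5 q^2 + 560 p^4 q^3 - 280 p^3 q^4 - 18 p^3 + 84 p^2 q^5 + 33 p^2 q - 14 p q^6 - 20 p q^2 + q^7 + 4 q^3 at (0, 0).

The Hessian of f at 0 has rank 0. Corank 2; j^3 = -(2*p - q)*(3*p - 2*q)^2 has shape L^2 M (L != M), so D-series; mu = 8 gives D_8.

8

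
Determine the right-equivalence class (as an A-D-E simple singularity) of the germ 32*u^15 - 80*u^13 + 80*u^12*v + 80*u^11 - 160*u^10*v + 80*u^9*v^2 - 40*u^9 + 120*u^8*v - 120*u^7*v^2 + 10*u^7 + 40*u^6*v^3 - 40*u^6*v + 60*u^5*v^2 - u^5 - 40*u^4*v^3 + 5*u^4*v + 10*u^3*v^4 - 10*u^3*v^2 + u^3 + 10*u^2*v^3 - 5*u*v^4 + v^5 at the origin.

E_8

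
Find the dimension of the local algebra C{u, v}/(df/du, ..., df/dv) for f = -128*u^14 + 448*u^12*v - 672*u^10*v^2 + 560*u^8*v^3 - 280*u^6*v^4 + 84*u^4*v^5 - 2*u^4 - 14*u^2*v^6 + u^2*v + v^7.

The Hessian of f at 0 has rank 0. Corank 2; j^3 = u^2*v has shape L^2 M (L != M), so D-series; mu = 8 gives D_8.

8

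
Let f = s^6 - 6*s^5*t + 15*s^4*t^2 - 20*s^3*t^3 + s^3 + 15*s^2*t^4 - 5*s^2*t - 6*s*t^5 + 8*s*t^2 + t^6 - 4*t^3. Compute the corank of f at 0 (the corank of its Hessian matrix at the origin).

Hessian at 0 has rank 0.

2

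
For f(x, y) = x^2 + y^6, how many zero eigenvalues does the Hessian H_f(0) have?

1

The Hessian at 0 is [[2, 0], [0, 0]] of rank 1; hence corank 1.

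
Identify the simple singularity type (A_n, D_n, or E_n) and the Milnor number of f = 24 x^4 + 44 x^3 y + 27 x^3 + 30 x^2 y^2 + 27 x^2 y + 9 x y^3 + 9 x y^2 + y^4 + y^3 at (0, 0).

The Hessian of f at 0 has rank 0. Corank 2; j^3 = (3*x + y)^3 is a perfect cube, so E-series; the 4-jet and mu = 7 give E_7.

Type E_{7}, Milnor number mu = 7.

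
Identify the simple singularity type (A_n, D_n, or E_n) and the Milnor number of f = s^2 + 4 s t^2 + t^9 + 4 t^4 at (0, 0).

Type A_{8}, Milnor number mu = 8.

The Hessian of f at 0 has rank 1. Corank 1: A-series; mu = 8 gives A_8.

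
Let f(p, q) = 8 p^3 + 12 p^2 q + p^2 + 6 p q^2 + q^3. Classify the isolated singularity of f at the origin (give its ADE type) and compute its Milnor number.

The Hessian of f at 0 is [[2, 0], [0, 0]] with rank 1, so corank 1. A Groebner basis of the Jacobian ideal J(f) in C{p,q} is {q^2, p}; counting standard monomials gives mu = 2. Corank 1: A-series; mu = 2 gives A_2.

Type A_{2}, Milnor number mu = 2.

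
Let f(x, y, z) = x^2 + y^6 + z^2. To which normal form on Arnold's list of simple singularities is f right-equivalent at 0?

A_{5}

The Hessian of f at 0 has rank 2. Corank 1: A-series; mu = 5 gives A_5.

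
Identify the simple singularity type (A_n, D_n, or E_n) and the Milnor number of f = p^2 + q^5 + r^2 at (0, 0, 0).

The Hessian of f at 0 has rank 2. Corank 1: A-series; mu = 4 gives A_4.

Type A_{4}, Milnor number mu = 4.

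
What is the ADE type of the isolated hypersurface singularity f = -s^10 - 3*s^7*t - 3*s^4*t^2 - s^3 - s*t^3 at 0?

The Hessian of f at 0 has rank 0. Corank 2; j^3 = -s^3 is a perfect cube, so E-series; the 4-jet and mu = 7 give E_7.

E7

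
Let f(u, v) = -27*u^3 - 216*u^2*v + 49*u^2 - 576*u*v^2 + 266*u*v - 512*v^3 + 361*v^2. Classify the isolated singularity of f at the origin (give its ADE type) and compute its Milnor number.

Type A2, Milnor number mu = 2.

The Hessian of f at 0 has rank 1. Corank 1: A-series; mu = 2 gives A_2.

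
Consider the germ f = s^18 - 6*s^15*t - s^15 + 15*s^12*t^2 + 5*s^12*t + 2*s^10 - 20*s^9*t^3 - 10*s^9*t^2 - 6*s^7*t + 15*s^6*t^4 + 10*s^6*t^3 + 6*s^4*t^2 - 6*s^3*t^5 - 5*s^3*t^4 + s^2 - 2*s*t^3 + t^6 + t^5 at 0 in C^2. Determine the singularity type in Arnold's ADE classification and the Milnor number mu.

Type A_{4}, Milnor number mu = 4.

The Hessian of f at 0 is [[2, 0], [0, 0]] with rank 1, so corank 1. A Groebner basis of the Jacobian ideal J(f) in C{s,t} is {-s + t^3, s^2, s*t}; counting standard monomials gives mu = 4. Corank 1: A-series; mu = 4 gives A_4.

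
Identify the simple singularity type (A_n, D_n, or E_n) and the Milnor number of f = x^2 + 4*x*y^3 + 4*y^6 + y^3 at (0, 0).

Type A_2, Milnor number mu = 2.

The Hessian of f at 0 is [[2, 0], [0, 0]] with rank 1, so corank 1. A Groebner basis of the Jacobian ideal J(f) in C{x,y} is {y^2, x}; counting standard monomials gives mu = 2. Corank 1: A-series; mu = 2 gives A_2.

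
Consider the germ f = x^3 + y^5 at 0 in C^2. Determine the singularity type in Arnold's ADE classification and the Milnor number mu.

Type E8, Milnor number mu = 8.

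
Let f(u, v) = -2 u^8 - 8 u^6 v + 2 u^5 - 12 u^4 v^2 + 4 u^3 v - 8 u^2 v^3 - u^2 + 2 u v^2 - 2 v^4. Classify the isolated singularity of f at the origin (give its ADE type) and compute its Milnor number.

The Hessian of f at 0 has rank 1. Corank 1: A-series; mu = 3 gives A_3.

Type A_3, Milnor number mu = 3.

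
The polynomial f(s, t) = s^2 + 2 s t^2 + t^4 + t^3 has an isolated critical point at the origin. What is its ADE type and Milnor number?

The Hessian of f at 0 is [[2, 0], [0, 0]] with rank 1, so corank 1. A Groebner basis of the Jacobian ideal J(f) in C{s,t} is {t^2, s}; counting standard monomials gives mu = 2. Corank 1: A-series; mu = 2 gives A_2.

Type A2, Milnor number mu = 2.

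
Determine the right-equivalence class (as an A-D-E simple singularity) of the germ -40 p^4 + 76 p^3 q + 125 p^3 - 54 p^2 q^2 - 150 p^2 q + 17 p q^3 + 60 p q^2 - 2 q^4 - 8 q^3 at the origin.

The Hessian of f at 0 is [[0, 0], [0, 0]] with rank 0, so corank 2. A Groebner basis of the Jacobian ideal J(f) in C{p,q} is {1171875*p^2/4 - 234375*p*q + q^4 + 125*q^3/4 + 46875*q^2, p^3 - 675*p^2/2 + 270*p*q - q^3/10 - 54*q^2, p^2*q - 2125*p^2/4 + 425*p*q - 13*q^3/60 - 85*q^2, -625*p^2 + p*q^2 + 500*p*q - 7*q^3/15 - 100*q^2}; counting standard monomials gives mu = 7. Corank 2; j^3 = (5*p - 2*q)^3 is a perfect cube, so E-series; the 4-jet and mu = 7 give E_7.

E7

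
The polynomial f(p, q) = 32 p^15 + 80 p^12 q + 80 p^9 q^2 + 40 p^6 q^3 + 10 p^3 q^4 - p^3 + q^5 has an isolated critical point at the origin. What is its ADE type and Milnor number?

Type E_{8}, Milnor number mu = 8.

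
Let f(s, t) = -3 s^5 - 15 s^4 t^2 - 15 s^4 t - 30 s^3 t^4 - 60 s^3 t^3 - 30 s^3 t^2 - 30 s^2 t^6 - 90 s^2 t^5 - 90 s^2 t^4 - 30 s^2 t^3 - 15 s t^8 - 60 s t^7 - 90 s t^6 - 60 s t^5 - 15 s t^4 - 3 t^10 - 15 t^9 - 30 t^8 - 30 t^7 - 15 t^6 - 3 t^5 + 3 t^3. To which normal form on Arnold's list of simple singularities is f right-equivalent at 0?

The Hessian of f at 0 is [[0, 0], [0, 0]] with rank 0, so corank 2. A Groebner basis of the Jacobian ideal J(f) in C{s,t} is {s^4 + 4*s^3*t, t^2}; counting standard monomials gives mu = 8. Corank 2; j^3 = 3*t^3 is a perfect cube, so E-series; the 5-jet and mu = 8 give E_8.

E_{8}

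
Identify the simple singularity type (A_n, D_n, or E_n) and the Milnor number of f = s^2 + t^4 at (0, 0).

The Hessian of f at 0 is [[2, 0], [0, 0]] with rank 1, so corank 1. A Groebner basis of the Jacobian ideal J(f) in C{s,t} is {t^3, s}; counting standard monomials gives mu = 3. Corank 1: A-series; mu = 3 gives A_3.

Type A3, Milnor number mu = 3.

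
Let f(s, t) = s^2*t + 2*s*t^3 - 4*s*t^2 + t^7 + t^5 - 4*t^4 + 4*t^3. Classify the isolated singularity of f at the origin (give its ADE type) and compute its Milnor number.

The Hessian of f at 0 has rank 0. Corank 2; j^3 = t*(s - 2*t)^2 has shape L^2 M (L != M), so D-series; mu = 8 gives D_8.

Type D8, Milnor number mu = 8.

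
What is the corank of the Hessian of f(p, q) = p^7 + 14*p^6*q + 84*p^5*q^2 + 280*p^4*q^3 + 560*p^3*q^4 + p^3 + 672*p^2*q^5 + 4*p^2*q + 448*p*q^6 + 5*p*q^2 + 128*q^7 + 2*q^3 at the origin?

2

Hessian at 0 has rank 0.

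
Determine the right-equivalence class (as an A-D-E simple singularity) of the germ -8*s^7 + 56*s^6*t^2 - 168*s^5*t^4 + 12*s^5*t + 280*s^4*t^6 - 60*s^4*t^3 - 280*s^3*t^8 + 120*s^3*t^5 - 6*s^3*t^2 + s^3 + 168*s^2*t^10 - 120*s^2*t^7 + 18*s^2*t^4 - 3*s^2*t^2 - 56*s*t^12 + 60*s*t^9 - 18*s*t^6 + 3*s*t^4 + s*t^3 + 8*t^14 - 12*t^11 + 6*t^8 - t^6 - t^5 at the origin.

E7

The Hessian of f at 0 is [[0, 0], [0, 0]] with rank 0, so corank 2. A Groebner basis of the Jacobian ideal J(f) in C{s,t} is {-s^2 + t^4 - t^3/3, s^3, s^2*t + s^2/3 + t^3/9, -s^2 + s*t^2 - t^3/3}; counting standard monomials gives mu = 7. Corank 2; j^3 = s^3 is a perfect cube, so E-series; the 4-jet and mu = 7 give E_7.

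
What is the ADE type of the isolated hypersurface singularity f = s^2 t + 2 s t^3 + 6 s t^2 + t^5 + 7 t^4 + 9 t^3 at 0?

D_5

The Hessian of f at 0 has rank 0. Corank 2; j^3 = t*(s + 3*t)^2 has shape L^2 M (L != M), so D-series; mu = 5 gives D_5.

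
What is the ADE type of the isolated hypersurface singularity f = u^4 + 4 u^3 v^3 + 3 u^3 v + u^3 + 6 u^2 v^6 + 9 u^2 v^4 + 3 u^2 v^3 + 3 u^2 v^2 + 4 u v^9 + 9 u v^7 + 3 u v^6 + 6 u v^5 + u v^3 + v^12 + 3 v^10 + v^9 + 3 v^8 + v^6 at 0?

E_7

The Hessian of f at 0 has rank 0. Corank 2; j^3 = u^3 is a perfect cube, so E-series; the 4-jet and mu = 7 give E_7.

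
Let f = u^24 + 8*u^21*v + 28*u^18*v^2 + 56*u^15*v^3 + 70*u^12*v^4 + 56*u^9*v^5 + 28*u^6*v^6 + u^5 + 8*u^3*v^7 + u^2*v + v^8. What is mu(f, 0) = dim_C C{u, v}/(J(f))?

The Hessian of f at 0 has rank 0. Corank 2; j^3 = u^2*v has shape L^2 M (L != M), so D-series; mu = 9 gives D_9.

9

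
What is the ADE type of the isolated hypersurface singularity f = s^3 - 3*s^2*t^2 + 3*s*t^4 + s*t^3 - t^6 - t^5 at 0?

E_{7}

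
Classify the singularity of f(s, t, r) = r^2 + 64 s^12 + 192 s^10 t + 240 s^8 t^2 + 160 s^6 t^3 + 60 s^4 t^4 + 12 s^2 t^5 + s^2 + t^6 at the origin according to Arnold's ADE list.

The Hessian of f at 0 has rank 2. Corank 1: A-series; mu = 5 gives A_5.

A5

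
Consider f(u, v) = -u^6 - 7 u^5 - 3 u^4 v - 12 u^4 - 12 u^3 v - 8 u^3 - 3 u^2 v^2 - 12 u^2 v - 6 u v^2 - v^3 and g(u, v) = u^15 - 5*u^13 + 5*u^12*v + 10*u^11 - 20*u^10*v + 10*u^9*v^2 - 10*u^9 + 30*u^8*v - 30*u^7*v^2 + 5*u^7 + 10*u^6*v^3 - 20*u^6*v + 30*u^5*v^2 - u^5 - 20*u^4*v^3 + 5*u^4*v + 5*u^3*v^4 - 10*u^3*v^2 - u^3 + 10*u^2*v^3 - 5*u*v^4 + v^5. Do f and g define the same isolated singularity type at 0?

Yes.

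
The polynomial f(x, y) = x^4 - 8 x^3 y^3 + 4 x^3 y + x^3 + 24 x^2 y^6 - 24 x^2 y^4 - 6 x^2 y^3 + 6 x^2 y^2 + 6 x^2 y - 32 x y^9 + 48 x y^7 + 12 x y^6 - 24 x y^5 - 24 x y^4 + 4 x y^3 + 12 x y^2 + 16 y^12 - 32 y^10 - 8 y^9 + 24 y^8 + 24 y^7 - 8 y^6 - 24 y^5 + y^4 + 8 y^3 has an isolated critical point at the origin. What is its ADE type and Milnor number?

The Hessian of f at 0 has rank 0. Corank 2; j^3 = (x + 2*y)^3 is a perfect cube, so E-series; the 4-jet and mu = 6 give E_6.

Type E_6, Milnor number mu = 6.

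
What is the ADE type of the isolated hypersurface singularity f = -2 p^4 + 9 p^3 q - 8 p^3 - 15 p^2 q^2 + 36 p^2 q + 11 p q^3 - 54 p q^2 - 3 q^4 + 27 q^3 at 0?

E7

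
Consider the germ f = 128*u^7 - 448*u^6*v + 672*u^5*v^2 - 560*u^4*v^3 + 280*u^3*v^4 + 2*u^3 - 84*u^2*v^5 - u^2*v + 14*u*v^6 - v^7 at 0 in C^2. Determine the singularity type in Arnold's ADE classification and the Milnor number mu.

Type D_8, Milnor number mu = 8.

The Hessian of f at 0 is [[0, 0], [0, 0]] with rank 0, so corank 2. A Groebner basis of the Jacobian ideal J(f) in C{u,v} is {u*v/14 + v^6, u*v^2, u^2 - u*v/2}; counting standard monomials gives mu = 8. Corank 2; j^3 = u^2*(2*u - v) has shape L^2 M (L != M), so D-series; mu = 8 gives D_8.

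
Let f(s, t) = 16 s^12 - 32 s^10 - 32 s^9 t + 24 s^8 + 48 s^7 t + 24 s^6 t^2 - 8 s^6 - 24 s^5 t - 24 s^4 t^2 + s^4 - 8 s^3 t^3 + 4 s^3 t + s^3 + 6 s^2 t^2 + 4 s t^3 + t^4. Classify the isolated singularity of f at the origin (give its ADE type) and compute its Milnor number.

Type E_{6}, Milnor number mu = 6.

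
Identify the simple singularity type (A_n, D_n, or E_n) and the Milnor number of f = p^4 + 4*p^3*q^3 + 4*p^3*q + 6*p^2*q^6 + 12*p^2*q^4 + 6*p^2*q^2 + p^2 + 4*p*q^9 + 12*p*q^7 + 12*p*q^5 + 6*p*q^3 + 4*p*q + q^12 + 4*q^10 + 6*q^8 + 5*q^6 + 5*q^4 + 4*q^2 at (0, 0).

The Hessian of f at 0 has rank 1. Corank 1: A-series; mu = 3 gives A_3.

Type A3, Milnor number mu = 3.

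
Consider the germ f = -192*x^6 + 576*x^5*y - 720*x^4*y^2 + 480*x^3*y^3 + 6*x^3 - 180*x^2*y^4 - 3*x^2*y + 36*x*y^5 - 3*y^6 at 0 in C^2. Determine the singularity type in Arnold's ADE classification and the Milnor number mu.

Type D_{7}, Milnor number mu = 7.

The Hessian of f at 0 has rank 0. Corank 2; j^3 = 3*x^2*(2*x - y) has shape L^2 M (L != M), so D-series; mu = 7 gives D_7.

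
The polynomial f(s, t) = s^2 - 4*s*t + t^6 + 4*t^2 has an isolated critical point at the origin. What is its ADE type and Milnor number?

The Hessian of f at 0 is [[2, -4], [-4, 8]] with rank 1, so corank 1. A Groebner basis of the Jacobian ideal J(f) in C{s,t} is {t^5, s - 2*t}; counting standard monomials gives mu = 5. Corank 1: A-series; mu = 5 gives A_5.

Type A5, Milnor number mu = 5.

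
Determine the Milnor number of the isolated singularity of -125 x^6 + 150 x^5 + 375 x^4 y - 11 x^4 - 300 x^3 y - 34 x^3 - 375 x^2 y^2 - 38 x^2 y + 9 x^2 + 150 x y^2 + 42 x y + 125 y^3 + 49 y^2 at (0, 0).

The Hessian of f at 0 has rank 1. Corank 1: A-series; mu = 2 gives A_2.

2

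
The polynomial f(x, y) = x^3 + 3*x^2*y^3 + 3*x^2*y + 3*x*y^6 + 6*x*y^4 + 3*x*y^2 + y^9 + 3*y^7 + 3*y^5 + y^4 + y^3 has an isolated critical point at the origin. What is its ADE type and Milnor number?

Type E_{6}, Milnor number mu = 6.

The Hessian of f at 0 is [[0, 0], [0, 0]] with rank 0, so corank 2. A Groebner basis of the Jacobian ideal J(f) in C{x,y} is {y^3, x^2 + 2*x*y + y^2}; counting standard monomials gives mu = 6. Corank 2; j^3 = (x + y)^3 is a perfect cube, so E-series; the 4-jet and mu = 6 give E_6.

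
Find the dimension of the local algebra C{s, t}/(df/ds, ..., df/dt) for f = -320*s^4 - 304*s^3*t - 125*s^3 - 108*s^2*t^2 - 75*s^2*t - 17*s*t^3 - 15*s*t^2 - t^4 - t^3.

7

The Hessian of f at 0 has rank 0. Corank 2; j^3 = -(5*s + t)^3 is a perfect cube, so E-series; the 4-jet and mu = 7 give E_7.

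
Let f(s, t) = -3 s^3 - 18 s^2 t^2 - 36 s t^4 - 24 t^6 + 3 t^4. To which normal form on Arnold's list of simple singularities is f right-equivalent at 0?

E_{6}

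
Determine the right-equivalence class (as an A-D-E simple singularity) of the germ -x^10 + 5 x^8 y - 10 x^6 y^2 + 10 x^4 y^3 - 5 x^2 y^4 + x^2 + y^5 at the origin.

A4

The Hessian of f at 0 has rank 1. Corank 1: A-series; mu = 4 gives A_4.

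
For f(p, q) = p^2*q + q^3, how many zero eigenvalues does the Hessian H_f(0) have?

2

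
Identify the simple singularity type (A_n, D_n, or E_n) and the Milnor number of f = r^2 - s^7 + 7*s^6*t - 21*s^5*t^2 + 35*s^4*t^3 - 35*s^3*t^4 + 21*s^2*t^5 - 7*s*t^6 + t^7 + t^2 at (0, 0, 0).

The Hessian of f at 0 is [[0, 0, 0], [0, 2, 0], [0, 0, 2]] with rank 2, so corank 1. A Groebner basis of the Jacobian ideal J(f) in C{s,t,r} is {s^6, t, r}; counting standard monomials gives mu = 6. Corank 1: A-series; mu = 6 gives A_6.

Type A_{6}, Milnor number mu = 6.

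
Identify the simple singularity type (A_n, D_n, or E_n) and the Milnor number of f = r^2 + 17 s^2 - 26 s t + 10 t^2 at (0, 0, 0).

The Hessian of f at 0 has rank 3. Corank 0: nondegenerate Morse point, so A_1.

Type A1, Milnor number mu = 1.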